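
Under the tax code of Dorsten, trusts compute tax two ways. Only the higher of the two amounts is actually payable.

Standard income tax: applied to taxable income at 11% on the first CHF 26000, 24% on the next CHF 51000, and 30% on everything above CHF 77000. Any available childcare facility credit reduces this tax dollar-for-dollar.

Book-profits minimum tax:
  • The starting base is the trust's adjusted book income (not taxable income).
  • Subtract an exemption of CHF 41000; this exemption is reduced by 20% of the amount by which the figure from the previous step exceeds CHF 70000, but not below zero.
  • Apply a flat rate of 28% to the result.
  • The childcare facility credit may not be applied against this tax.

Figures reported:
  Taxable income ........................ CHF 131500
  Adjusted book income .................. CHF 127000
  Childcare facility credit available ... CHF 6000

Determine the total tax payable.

Standard income tax:
  CHF 26000 × 11% = CHF 2860
  CHF 51000 × 24% = CHF 12240
  CHF 54500 × 30% = CHF 16350
  → CHF 31450
  Less childcare facility credit CHF 6000 → CHF 25450

Book-profits minimum tax:
  Base (adjusted book income): CHF 127000
  Exemption: CHF 41000 − 20% × (CHF 127000 − CHF 70000) = CHF 41000 − CHF 11400 = CHF 29600
  Base: CHF 127000 − CHF 29600 = CHF 97400
  CHF 97400 × 28% = CHF 27272

CHF 27272 > CHF 25450, so the book-profits minimum tax is the binding amount.

CHF 27272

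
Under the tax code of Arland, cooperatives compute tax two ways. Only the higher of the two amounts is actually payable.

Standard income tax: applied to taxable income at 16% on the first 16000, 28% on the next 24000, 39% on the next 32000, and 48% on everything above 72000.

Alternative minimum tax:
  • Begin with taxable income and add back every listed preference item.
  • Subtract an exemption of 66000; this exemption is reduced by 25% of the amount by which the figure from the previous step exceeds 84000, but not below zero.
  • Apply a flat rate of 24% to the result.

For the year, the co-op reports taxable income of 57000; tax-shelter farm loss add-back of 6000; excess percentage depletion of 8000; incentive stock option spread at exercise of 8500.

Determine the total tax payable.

15910

Standard income tax:
  16000 × 16% = 2560
  24000 × 28% = 6720
  17000 × 39% = 6630
  → 15910

Alternative minimum tax:
  Adjusted income: 57000 + 6000 + 8000 + 8500 = 79500
  Exemption: 79500 ≤ 84000, so full 66000 applies
  Base: 79500 − 66000 = 13500
  13500 × 24% = 3240

15910 > 3240, so the standard income tax governs.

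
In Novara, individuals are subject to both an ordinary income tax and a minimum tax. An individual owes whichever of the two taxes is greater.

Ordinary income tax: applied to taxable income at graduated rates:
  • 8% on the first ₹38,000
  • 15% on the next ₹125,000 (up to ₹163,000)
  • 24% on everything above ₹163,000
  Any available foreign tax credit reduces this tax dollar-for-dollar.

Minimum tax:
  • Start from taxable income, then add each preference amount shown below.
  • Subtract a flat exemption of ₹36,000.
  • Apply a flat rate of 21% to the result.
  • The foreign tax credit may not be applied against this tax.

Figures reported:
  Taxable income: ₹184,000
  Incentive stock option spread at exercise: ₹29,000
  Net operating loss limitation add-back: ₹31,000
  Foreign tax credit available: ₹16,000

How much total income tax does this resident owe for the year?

₹43,680

Minimum tax:
  Adjusted income: ₹184,000 + ₹29,000 + ₹31,000 = ₹244,000
  Less exemption ₹36,000 → base ₹208,000
  ₹208,000 × 21% = ₹43,680

Ordinary income tax:
  ₹38,000 × 8% = ₹3,040
  ₹125,000 × 15% = ₹18,750
  ₹21,000 × 24% = ₹5,040
  → ₹26,830
  Less foreign tax credit ₹16,000 → ₹10,830

₹43,680 > ₹10,830, so the minimum tax is the binding amount.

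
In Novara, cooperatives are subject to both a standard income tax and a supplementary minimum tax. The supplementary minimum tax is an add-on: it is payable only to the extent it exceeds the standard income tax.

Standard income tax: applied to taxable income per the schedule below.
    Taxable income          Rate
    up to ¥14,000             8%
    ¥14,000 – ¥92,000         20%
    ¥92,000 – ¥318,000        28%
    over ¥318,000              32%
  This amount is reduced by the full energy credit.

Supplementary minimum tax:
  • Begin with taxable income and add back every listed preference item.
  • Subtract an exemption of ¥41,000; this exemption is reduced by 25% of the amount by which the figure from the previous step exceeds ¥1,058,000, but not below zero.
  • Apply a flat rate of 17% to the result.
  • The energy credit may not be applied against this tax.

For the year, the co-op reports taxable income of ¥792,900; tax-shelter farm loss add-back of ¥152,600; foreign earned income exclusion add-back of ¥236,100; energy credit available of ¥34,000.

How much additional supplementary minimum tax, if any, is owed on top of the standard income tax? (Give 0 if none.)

¥1,187

Supplementary minimum tax:
  Adjusted income: ¥792,900 + ¥152,600 + ¥236,100 = ¥1,181,600
  Exemption: ¥41,000 − 25% × (¥1,181,600 − ¥1,058,000) = ¥41,000 − ¥30,900 = ¥10,100
  Base: ¥1,181,600 − ¥10,100 = ¥1,171,500
  ¥1,171,500 × 17% = ¥199,155

Standard income tax:
  ¥14,000 × 8% = ¥1,120
  ¥78,000 × 20% = ¥15,600
  ¥226,000 × 28% = ¥63,280
  ¥474,900 × 32% = ¥151,968
  → ¥231,968
  Less energy credit ¥34,000 → ¥197,968

Excess of supplementary minimum tax over standard income tax: ¥199,155 − ¥197,968 = ¥1,187.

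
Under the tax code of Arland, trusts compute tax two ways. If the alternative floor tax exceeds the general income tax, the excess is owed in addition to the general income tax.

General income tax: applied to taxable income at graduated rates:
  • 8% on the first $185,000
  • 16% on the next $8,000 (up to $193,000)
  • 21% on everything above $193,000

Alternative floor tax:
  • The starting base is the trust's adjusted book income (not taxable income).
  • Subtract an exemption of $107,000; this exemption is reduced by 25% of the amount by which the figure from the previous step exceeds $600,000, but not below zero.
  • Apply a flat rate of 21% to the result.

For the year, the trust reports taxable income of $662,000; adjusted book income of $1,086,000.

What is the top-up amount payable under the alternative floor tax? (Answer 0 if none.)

General income tax:
  $185,000 × 8% = $14,800
  $8,000 × 16% = $1,280
  $469,000 × 21% = $98,490
  → $114,570

Alternative floor tax:
  Base (adjusted book income): $1,086,000
  Exemption: 25% × ($1,086,000 − $600,000) = $121,500 ≥ $107,000, so the exemption is fully phased out
  Base: $1,086,000 − $0 = $1,086,000
  $1,086,000 × 21% = $228,060

Excess of alternative floor tax over general income tax: $228,060 − $114,570 = $113,490.

$113,490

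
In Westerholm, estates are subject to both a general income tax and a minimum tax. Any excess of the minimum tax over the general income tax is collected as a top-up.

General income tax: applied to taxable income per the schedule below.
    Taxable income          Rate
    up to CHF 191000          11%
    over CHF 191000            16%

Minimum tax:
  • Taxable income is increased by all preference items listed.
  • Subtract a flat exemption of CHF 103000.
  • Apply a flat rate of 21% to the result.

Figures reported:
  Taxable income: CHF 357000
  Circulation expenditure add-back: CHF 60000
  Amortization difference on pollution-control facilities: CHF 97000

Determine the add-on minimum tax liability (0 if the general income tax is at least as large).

CHF 38740

General income tax:
  CHF 191000 × 11% = CHF 21010
  CHF 166000 × 16% = CHF 26560
  → CHF 47570

Minimum tax:
  Adjusted income: CHF 357000 + CHF 60000 + CHF 97000 = CHF 514000
  Less exemption CHF 103000 → base CHF 411000
  CHF 411000 × 21% = CHF 86310

Excess of minimum tax over general income tax: CHF 86310 − CHF 47570 = CHF 38740.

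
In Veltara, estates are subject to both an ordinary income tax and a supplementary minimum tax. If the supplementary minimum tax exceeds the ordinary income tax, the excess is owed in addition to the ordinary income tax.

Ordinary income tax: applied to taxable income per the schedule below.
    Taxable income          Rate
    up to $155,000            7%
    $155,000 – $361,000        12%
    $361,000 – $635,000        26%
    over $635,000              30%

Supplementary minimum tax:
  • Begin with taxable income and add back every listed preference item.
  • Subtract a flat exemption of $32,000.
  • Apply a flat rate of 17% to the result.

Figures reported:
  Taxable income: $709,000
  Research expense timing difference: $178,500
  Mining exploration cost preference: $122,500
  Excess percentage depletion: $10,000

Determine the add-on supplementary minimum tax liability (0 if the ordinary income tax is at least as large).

Supplementary minimum tax:
  Adjusted income: $709,000 + $178,500 + $122,500 + $10,000 = $1,020,000
  Less exemption $32,000 → base $988,000
  $988,000 × 17% = $167,960

Ordinary income tax:
  $155,000 × 7% = $10,850
  $206,000 × 12% = $24,720
  $274,000 × 26% = $71,240
  $74,000 × 30% = $22,200
  → $129,010

Excess of supplementary minimum tax over ordinary income tax: $167,960 − $129,010 = $38,950.

$38,950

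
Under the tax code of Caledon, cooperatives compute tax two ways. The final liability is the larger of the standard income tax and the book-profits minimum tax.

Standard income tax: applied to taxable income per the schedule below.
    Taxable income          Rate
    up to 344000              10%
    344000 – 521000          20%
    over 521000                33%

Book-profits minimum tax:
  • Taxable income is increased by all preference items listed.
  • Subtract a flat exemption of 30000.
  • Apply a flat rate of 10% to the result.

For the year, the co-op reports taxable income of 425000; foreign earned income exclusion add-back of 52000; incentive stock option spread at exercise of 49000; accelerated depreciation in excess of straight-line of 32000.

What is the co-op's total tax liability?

52800

Standard income tax:
  344000 × 10% = 34400
  81000 × 20% = 16200
  → 50600

Book-profits minimum tax:
  Adjusted income: 425000 + 52000 + 49000 + 32000 = 558000
  Less exemption 30000 → base 528000
  528000 × 10% = 52800

52800 > 50600, so the book-profits minimum tax is the binding amount.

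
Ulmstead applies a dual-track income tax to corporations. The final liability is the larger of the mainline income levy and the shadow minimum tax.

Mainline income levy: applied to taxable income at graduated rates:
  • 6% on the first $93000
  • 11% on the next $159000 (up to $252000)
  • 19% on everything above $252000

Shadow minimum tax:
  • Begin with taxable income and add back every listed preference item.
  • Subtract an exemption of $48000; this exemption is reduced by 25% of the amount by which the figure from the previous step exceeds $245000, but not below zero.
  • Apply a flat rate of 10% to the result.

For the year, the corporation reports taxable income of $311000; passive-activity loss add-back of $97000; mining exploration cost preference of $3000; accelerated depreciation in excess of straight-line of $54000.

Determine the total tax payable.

$46500

Mainline income levy:
  $93000 × 6% = $5580
  $159000 × 11% = $17490
  $59000 × 19% = $11210
  → $34280

Shadow minimum tax:
  Adjusted income: $311000 + $97000 + $3000 + $54000 = $465000
  Exemption: 25% × ($465000 − $245000) = $55000 ≥ $48000, so the exemption is fully phased out
  Base: $465000 − $0 = $465000
  $465000 × 10% = $46500

$46500 > $34280, so the shadow minimum tax is the binding amount.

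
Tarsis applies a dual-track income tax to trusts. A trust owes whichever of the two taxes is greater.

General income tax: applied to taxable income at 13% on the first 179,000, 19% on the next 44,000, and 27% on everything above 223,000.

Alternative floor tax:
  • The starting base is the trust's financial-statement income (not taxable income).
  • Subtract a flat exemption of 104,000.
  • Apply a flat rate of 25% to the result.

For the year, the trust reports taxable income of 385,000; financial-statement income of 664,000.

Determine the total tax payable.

140,000

General income tax:
  179,000 × 13% = 23,270
  44,000 × 19% = 8,360
  162,000 × 27% = 43,740
  → 75,370

Alternative floor tax:
  Base (financial-statement income): 664,000
  Less exemption 104,000 → base 560,000
  560,000 × 25% = 140,000

140,000 > 75,370, so the alternative floor tax is the binding amount.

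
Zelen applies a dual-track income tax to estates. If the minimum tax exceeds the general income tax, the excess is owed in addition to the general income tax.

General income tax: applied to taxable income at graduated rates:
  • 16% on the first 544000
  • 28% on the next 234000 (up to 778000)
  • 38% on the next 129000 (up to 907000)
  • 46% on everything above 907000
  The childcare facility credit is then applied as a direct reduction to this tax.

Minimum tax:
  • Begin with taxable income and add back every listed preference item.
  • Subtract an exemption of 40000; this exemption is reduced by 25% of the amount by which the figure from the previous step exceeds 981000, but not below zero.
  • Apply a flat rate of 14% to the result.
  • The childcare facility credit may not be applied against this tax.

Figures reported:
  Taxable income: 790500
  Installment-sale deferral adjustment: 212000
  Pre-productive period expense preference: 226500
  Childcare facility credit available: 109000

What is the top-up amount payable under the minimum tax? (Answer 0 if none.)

General income tax:
  544000 × 16% = 87040
  234000 × 28% = 65520
  12500 × 38% = 4750
  → 157310
  Less childcare facility credit 109000 → 48310

Minimum tax:
  Adjusted income: 790500 + 212000 + 226500 = 1229000
  Exemption: 25% × (1229000 − 981000) = 62000 ≥ 40000, so the exemption is fully phased out
  Base: 1229000 − 0 = 1229000
  1229000 × 14% = 172060

Excess of minimum tax over general income tax: 172060 − 48310 = 123750.

123750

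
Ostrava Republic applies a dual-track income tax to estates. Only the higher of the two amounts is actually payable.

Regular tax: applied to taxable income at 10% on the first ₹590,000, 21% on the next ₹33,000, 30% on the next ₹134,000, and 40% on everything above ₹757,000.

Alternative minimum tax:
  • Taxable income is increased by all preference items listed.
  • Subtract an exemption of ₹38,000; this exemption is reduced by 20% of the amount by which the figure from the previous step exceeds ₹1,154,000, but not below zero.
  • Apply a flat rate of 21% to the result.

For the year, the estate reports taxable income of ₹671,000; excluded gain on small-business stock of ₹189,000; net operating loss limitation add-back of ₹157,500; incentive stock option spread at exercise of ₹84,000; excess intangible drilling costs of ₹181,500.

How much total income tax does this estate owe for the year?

₹266,868

Alternative minimum tax:
  Adjusted income: ₹671,000 + ₹189,000 + ₹157,500 + ₹84,000 + ₹181,500 = ₹1,283,000
  Exemption: ₹38,000 − 20% × (₹1,283,000 − ₹1,154,000) = ₹38,000 − ₹25,800 = ₹12,200
  Base: ₹1,283,000 − ₹12,200 = ₹1,270,800
  ₹1,270,800 × 21% = ₹266,868

Regular tax:
  ₹590,000 × 10% = ₹59,000
  ₹33,000 × 21% = ₹6,930
  ₹48,000 × 30% = ₹14,400
  → ₹80,330

₹266,868 > ₹80,330, so the alternative minimum tax is the binding amount.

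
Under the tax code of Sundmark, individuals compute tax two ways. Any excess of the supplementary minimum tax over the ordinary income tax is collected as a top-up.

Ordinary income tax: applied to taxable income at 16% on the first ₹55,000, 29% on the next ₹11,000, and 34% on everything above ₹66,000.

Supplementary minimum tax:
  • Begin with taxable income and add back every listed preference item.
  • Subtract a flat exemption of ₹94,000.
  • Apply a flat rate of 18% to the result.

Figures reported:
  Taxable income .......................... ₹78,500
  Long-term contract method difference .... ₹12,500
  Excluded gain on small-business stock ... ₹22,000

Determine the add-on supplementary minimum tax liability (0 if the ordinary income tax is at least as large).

₹0

Supplementary minimum tax:
  Adjusted income: ₹78,500 + ₹12,500 + ₹22,000 = ₹113,000
  Less exemption ₹94,000 → base ₹19,000
  ₹19,000 × 18% = ₹3,420

Ordinary income tax:
  ₹55,000 × 16% = ₹8,800
  ₹11,000 × 29% = ₹3,190
  ₹12,500 × 34% = ₹4,250
  → ₹16,240

₹3,420 ≤ ₹16,240, so no add-on is due.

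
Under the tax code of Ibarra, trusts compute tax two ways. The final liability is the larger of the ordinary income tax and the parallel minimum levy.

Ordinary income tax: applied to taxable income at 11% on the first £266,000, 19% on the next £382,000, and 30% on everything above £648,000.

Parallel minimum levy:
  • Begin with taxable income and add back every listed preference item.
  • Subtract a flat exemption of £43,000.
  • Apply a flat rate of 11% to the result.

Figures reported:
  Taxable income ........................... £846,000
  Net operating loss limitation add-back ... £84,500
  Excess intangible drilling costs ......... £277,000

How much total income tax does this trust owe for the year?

Ordinary income tax:
  £266,000 × 11% = £29,260
  £382,000 × 19% = £72,580
  £198,000 × 30% = £59,400
  → £161,240

Parallel minimum levy:
  Adjusted income: £846,000 + £84,500 + £277,000 = £1,207,500
  Less exemption £43,000 → base £1,164,500
  £1,164,500 × 11% = £128,095

£161,240 > £128,095, so the ordinary income tax governs.

£161,240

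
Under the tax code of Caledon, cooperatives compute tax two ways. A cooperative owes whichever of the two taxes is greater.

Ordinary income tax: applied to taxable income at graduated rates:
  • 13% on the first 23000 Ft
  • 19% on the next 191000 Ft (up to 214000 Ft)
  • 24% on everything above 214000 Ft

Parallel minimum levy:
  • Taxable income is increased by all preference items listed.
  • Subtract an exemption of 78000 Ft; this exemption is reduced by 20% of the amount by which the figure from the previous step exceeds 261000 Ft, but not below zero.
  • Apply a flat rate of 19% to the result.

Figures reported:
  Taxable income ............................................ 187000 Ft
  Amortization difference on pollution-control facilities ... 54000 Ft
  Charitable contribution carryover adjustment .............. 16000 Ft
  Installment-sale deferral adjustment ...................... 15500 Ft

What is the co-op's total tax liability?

37392 Ft

Ordinary income tax:
  23000 Ft × 13% = 2990 Ft
  164000 Ft × 19% = 31160 Ft
  → 34150 Ft

Parallel minimum levy:
  Adjusted income: 187000 Ft + 54000 Ft + 16000 Ft + 15500 Ft = 272500 Ft
  Exemption: 78000 Ft − 20% × (272500 Ft − 261000 Ft) = 78000 Ft − 2300 Ft = 75700 Ft
  Base: 272500 Ft − 75700 Ft = 196800 Ft
  196800 Ft × 19% = 37392 Ft

37392 Ft > 34150 Ft, so the parallel minimum levy is the binding amount.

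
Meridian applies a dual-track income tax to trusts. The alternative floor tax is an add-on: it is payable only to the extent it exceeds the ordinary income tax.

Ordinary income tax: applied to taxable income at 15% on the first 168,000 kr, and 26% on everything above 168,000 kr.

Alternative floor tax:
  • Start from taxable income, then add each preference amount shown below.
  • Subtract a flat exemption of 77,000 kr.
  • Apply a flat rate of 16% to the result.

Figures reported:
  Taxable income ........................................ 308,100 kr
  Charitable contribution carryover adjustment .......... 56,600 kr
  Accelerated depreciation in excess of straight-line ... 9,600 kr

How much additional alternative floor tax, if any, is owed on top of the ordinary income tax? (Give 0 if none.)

Alternative floor tax:
  Adjusted income: 308,100 kr + 56,600 kr + 9,600 kr = 374,300 kr
  Less exemption 77,000 kr → base 297,300 kr
  297,300 kr × 16% = 47,568 kr

Ordinary income tax:
  168,000 kr × 15% = 25,200 kr
  140,100 kr × 26% = 36,426 kr
  → 61,626 kr

47,568 kr ≤ 61,626 kr, so no add-on is due.

0 kr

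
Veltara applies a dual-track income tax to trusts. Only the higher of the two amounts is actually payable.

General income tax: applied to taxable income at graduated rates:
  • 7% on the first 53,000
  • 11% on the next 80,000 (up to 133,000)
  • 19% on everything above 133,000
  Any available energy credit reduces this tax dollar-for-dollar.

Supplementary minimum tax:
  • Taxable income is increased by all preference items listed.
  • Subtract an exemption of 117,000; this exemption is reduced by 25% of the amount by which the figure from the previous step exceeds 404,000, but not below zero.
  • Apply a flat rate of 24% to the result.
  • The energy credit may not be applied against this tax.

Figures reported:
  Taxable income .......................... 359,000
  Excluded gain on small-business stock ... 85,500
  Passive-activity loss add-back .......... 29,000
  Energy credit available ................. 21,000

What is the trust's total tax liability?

Supplementary minimum tax:
  Adjusted income: 359,000 + 85,500 + 29,000 = 473,500
  Exemption: 117,000 − 25% × (473,500 − 404,000) = 117,000 − 17,375 = 99,625
  Base: 473,500 − 99,625 = 373,875
  373,875 × 24% = 89,730

General income tax:
  53,000 × 7% = 3,710
  80,000 × 11% = 8,800
  226,000 × 19% = 42,940
  → 55,450
  Less energy credit 21,000 → 34,450

89,730 > 34,450, so the supplementary minimum tax is the binding amount.

89,730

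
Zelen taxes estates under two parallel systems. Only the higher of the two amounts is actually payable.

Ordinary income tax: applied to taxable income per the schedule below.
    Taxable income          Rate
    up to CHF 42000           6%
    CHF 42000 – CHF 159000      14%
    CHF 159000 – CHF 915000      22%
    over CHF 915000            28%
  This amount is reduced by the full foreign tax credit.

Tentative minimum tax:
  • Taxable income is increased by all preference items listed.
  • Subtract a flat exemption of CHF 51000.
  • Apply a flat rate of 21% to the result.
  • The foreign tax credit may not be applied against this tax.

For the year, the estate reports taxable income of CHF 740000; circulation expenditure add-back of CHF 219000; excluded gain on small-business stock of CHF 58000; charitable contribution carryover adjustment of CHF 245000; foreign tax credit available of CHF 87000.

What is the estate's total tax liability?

Ordinary income tax:
  CHF 42000 × 6% = CHF 2520
  CHF 117000 × 14% = CHF 16380
  CHF 581000 × 22% = CHF 127820
  → CHF 146720
  Less foreign tax credit CHF 87000 → CHF 59720

Tentative minimum tax:
  Adjusted income: CHF 740000 + CHF 219000 + CHF 58000 + CHF 245000 = CHF 1262000
  Less exemption CHF 51000 → base CHF 1211000
  CHF 1211000 × 21% = CHF 254310

CHF 254310 > CHF 59720, so the tentative minimum tax is the binding amount.

CHF 254310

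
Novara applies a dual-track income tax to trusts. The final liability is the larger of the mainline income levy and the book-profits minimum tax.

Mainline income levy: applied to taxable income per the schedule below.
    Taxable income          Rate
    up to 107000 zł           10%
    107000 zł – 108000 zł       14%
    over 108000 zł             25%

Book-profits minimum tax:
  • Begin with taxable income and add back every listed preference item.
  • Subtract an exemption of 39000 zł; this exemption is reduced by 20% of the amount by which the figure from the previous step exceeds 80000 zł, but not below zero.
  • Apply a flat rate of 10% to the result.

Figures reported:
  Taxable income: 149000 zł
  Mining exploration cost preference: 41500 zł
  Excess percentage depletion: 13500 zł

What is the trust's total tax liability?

Book-profits minimum tax:
  Adjusted income: 149000 zł + 41500 zł + 13500 zł = 204000 zł
  Exemption: 39000 zł − 20% × (204000 zł − 80000 zł) = 39000 zł − 24800 zł = 14200 zł
  Base: 204000 zł − 14200 zł = 189800 zł
  189800 zł × 10% = 18980 zł

Mainline income levy:
  107000 zł × 10% = 10700 zł
  1000 zł × 14% = 140 zł
  41000 zł × 25% = 10250 zł
  → 21090 zł

21090 zł > 18980 zł, so the mainline income levy governs.

21090 zł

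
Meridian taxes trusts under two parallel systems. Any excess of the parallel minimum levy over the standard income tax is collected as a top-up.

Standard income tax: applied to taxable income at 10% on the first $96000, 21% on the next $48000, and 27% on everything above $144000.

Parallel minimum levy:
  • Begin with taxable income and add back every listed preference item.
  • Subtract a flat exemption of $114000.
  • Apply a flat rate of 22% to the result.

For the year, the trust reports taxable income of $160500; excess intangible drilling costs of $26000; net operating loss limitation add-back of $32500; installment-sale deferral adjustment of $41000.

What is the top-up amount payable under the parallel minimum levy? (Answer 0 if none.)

Parallel minimum levy:
  Adjusted income: $160500 + $26000 + $32500 + $41000 = $260000
  Less exemption $114000 → base $146000
  $146000 × 22% = $32120

Standard income tax:
  $96000 × 10% = $9600
  $48000 × 21% = $10080
  $16500 × 27% = $4455
  → $24135

Excess of parallel minimum levy over standard income tax: $32120 − $24135 = $7985.

$7985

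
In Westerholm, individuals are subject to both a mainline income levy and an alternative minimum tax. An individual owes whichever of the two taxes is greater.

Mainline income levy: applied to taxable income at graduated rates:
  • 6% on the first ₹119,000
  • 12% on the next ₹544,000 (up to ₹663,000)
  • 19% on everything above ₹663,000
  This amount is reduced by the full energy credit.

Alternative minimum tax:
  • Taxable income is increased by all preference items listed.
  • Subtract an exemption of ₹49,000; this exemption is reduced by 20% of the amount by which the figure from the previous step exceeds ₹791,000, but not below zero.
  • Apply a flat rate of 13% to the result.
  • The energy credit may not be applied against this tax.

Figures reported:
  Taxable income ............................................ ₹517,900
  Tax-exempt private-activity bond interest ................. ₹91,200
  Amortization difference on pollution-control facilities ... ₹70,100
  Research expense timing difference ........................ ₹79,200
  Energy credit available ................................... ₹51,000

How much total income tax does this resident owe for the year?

₹92,222

Mainline income levy:
  ₹119,000 × 6% = ₹7,140
  ₹398,900 × 12% = ₹47,868
  → ₹55,008
  Less energy credit ₹51,000 → ₹4,008

Alternative minimum tax:
  Adjusted income: ₹517,900 + ₹91,200 + ₹70,100 + ₹79,200 = ₹758,400
  Exemption: ₹758,400 ≤ ₹791,000, so full ₹49,000 applies
  Base: ₹758,400 − ₹49,000 = ₹709,400
  ₹709,400 × 13% = ₹92,222

₹92,222 > ₹4,008, so the alternative minimum tax is the binding amount.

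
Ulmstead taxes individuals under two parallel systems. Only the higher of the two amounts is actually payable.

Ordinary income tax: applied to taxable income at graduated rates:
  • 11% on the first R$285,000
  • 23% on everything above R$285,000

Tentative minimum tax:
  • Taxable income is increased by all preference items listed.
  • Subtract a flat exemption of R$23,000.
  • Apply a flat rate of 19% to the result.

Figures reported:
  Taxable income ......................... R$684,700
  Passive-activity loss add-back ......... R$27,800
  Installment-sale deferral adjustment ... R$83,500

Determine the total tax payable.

Ordinary income tax:
  R$285,000 × 11% = R$31,350
  R$399,700 × 23% = R$91,931
  → R$123,281

Tentative minimum tax:
  Adjusted income: R$684,700 + R$27,800 + R$83,500 = R$796,000
  Less exemption R$23,000 → base R$773,000
  R$773,000 × 19% = R$146,870

R$146,870 > R$123,281, so the tentative minimum tax is the binding amount.

R$146,870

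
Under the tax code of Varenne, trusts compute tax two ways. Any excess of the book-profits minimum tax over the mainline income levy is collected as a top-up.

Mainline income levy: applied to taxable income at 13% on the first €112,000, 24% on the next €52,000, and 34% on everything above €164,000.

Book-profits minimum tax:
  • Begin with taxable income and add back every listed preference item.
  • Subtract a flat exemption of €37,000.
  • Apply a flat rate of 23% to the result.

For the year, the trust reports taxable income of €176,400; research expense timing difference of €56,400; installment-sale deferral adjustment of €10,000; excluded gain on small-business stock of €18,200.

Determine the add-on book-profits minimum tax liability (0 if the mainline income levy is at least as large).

Book-profits minimum tax:
  Adjusted income: €176,400 + €56,400 + €10,000 + €18,200 = €261,000
  Less exemption €37,000 → base €224,000
  €224,000 × 23% = €51,520

Mainline income levy:
  €112,000 × 13% = €14,560
  €52,000 × 24% = €12,480
  €12,400 × 34% = €4,216
  → €31,256

Excess of book-profits minimum tax over mainline income levy: €51,520 − €31,256 = €20,264.

€20,264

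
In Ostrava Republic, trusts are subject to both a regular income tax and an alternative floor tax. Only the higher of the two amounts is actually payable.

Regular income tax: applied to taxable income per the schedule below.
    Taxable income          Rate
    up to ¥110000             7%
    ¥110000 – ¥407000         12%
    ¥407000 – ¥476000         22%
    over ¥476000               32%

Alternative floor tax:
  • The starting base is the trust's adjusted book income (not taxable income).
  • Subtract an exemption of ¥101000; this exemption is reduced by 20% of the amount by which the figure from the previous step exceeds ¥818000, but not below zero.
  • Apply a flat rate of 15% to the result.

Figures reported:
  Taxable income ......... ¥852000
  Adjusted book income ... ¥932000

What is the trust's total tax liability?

¥178840

Alternative floor tax:
  Base (adjusted book income): ¥932000
  Exemption: ¥101000 − 20% × (¥932000 − ¥818000) = ¥101000 − ¥22800 = ¥78200
  Base: ¥932000 − ¥78200 = ¥853800
  ¥853800 × 15% = ¥128070

Regular income tax:
  ¥110000 × 7% = ¥7700
  ¥297000 × 12% = ¥35640
  ¥69000 × 22% = ¥15180
  ¥376000 × 32% = ¥120320
  → ¥178840

¥178840 > ¥128070, so the regular income tax governs.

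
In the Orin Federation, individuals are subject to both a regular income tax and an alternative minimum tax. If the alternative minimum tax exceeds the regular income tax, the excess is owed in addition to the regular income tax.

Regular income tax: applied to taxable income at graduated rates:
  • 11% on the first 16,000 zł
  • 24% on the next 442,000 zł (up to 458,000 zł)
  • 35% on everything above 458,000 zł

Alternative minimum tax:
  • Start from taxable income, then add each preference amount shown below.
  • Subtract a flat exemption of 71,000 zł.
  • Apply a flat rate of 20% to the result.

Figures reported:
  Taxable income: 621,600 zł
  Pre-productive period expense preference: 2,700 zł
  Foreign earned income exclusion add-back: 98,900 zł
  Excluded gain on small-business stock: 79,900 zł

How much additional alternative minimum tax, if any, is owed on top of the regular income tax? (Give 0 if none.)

0 zł

Alternative minimum tax:
  Adjusted income: 621,600 zł + 2,700 zł + 98,900 zł + 79,900 zł = 803,100 zł
  Less exemption 71,000 zł → base 732,100 zł
  732,100 zł × 20% = 146,420 zł

Regular income tax:
  16,000 zł × 11% = 1,760 zł
  442,000 zł × 24% = 106,080 zł
  163,600 zł × 35% = 57,260 zł
  → 165,100 zł

146,420 zł ≤ 165,100 zł, so no add-on is due.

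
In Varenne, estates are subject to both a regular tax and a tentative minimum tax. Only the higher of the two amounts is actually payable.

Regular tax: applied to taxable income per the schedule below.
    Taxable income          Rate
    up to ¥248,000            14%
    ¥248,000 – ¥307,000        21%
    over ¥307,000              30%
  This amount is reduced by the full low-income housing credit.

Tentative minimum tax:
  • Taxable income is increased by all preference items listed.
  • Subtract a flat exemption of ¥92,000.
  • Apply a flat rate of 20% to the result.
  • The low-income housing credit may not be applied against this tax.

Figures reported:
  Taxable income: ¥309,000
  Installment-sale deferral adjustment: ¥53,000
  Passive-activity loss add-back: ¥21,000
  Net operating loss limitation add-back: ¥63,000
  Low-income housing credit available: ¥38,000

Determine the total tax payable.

Tentative minimum tax:
  Adjusted income: ¥309,000 + ¥53,000 + ¥21,000 + ¥63,000 = ¥446,000
  Less exemption ¥92,000 → base ¥354,000
  ¥354,000 × 20% = ¥70,800

Regular tax:
  ¥248,000 × 14% = ¥34,720
  ¥59,000 × 21% = ¥12,390
  ¥2,000 × 30% = ¥600
  → ¥47,710
  Less low-income housing credit ¥38,000 → ¥9,710

¥70,800 > ¥9,710, so the tentative minimum tax is the binding amount.

¥70,800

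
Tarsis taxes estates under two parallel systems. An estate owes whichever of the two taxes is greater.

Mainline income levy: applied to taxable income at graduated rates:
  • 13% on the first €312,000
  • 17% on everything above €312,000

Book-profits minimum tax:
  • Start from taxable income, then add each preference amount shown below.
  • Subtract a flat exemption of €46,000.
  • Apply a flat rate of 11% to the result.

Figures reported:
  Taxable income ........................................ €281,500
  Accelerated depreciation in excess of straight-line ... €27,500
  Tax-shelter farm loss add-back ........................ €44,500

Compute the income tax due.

€36,595

Book-profits minimum tax:
  Adjusted income: €281,500 + €27,500 + €44,500 = €353,500
  Less exemption €46,000 → base €307,500
  €307,500 × 11% = €33,825

Mainline income levy:
  €281,500 × 13% = €36,595

€36,595 > €33,825, so the mainline income levy governs.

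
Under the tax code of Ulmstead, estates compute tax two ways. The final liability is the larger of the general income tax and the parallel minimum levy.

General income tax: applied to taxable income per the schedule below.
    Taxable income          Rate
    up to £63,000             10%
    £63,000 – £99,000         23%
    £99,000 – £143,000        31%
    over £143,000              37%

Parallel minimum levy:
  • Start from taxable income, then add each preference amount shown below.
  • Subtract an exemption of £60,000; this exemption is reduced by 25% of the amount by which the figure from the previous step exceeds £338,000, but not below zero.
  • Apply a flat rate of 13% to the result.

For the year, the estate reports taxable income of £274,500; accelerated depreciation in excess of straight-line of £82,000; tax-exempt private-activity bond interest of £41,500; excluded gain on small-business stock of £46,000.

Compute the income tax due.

£76,875

General income tax:
  £63,000 × 10% = £6,300
  £36,000 × 23% = £8,280
  £44,000 × 31% = £13,640
  £131,500 × 37% = £48,655
  → £76,875

Parallel minimum levy:
  Adjusted income: £274,500 + £82,000 + £41,500 + £46,000 = £444,000
  Exemption: £60,000 − 25% × (£444,000 − £338,000) = £60,000 − £26,500 = £33,500
  Base: £444,000 − £33,500 = £410,500
  £410,500 × 13% = £53,365

£76,875 > £53,365, so the general income tax governs.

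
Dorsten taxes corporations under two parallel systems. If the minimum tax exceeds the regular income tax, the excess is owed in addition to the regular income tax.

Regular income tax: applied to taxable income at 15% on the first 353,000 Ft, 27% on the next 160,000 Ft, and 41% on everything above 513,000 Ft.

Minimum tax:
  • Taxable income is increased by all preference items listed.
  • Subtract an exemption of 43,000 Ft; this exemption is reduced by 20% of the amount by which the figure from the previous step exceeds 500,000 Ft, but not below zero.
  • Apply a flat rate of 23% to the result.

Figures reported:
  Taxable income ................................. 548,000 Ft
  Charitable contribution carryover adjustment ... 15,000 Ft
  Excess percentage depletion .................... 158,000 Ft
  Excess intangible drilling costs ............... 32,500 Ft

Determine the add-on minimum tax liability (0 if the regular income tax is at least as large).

62,805 Ft

Regular income tax:
  353,000 Ft × 15% = 52,950 Ft
  160,000 Ft × 27% = 43,200 Ft
  35,000 Ft × 41% = 14,350 Ft
  → 110,500 Ft

Minimum tax:
  Adjusted income: 548,000 Ft + 15,000 Ft + 158,000 Ft + 32,500 Ft = 753,500 Ft
  Exemption: 20% × (753,500 Ft − 500,000 Ft) = 50,700 Ft ≥ 43,000 Ft, so the exemption is fully phased out
  Base: 753,500 Ft − 0 Ft = 753,500 Ft
  753,500 Ft × 23% = 173,305 Ft

Excess of minimum tax over regular income tax: 173,305 Ft − 110,500 Ft = 62,805 Ft.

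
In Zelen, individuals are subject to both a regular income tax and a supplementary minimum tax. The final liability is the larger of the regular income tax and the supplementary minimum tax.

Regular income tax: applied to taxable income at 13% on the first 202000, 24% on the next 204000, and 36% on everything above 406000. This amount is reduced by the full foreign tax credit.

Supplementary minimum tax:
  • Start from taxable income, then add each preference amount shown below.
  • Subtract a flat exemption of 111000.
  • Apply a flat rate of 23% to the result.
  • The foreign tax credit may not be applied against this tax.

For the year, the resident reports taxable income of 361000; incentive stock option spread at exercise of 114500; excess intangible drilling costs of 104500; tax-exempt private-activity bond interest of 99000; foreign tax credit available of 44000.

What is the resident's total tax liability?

Supplementary minimum tax:
  Adjusted income: 361000 + 114500 + 104500 + 99000 = 679000
  Less exemption 111000 → base 568000
  568000 × 23% = 130640

Regular income tax:
  202000 × 13% = 26260
  159000 × 24% = 38160
  → 64420
  Less foreign tax credit 44000 → 20420

130640 > 20420, so the supplementary minimum tax is the binding amount.

130640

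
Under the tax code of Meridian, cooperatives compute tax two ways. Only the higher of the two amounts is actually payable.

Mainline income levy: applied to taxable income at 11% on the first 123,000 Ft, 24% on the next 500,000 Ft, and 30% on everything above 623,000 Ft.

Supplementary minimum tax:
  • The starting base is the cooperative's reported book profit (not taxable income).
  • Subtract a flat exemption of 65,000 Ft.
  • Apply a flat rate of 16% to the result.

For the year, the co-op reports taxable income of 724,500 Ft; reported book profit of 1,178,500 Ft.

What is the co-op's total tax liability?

Supplementary minimum tax:
  Base (reported book profit): 1,178,500 Ft
  Less exemption 65,000 Ft → base 1,113,500 Ft
  1,113,500 Ft × 16% = 178,160 Ft

Mainline income levy:
  123,000 Ft × 11% = 13,530 Ft
  500,000 Ft × 24% = 120,000 Ft
  101,500 Ft × 30% = 30,450 Ft
  → 163,980 Ft

178,160 Ft > 163,980 Ft, so the supplementary minimum tax is the binding amount.

178,160 Ft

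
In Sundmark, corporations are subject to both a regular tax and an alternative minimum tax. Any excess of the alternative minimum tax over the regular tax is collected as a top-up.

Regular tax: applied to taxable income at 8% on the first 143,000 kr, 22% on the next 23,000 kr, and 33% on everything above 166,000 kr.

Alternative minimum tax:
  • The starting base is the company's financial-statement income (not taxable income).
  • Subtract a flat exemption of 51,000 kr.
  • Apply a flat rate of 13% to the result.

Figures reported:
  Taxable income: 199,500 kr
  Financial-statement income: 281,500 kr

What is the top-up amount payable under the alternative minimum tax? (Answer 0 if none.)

2,410 kr

Regular tax:
  143,000 kr × 8% = 11,440 kr
  23,000 kr × 22% = 5,060 kr
  33,500 kr × 33% = 11,055 kr
  → 27,555 kr

Alternative minimum tax:
  Base (financial-statement income): 281,500 kr
  Less exemption 51,000 kr → base 230,500 kr
  230,500 kr × 13% = 29,965 kr

Excess of alternative minimum tax over regular tax: 29,965 kr − 27,555 kr = 2,410 kr.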